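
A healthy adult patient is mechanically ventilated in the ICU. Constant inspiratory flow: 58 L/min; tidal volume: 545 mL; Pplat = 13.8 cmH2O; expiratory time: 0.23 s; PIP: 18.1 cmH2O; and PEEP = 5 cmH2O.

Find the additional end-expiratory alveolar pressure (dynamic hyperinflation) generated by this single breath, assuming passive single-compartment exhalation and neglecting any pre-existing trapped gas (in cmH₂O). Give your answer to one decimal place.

Flow: 58 L/min ÷ 60 = 0.9667 L/s.
R = (PIP − Pplat)/V̇ = (18.1 − 13.8) / 0.9667 = 4.3/0.9667 = 4.448 cmH2O·s/L.
C = Vt/(Pplat − PEEP) = 545.0 / (13.8 − 5) = 545.0/8.8 = 61.932 mL/cmH2O.
τ = R × C = 4.448 × 0.06193 L/cmH2O = 0.2755 s.
Fraction remaining = e^(−Te/τ) = e^(−0.23/0.2755) = 0.4339; trapped volume = 545.0 × 0.4339 = 236.48 mL.
Additional alveolar pressure from trapping ≈ V_trapped / C = 236.48 / 61.932 = 3.818 cmH2O.

3.8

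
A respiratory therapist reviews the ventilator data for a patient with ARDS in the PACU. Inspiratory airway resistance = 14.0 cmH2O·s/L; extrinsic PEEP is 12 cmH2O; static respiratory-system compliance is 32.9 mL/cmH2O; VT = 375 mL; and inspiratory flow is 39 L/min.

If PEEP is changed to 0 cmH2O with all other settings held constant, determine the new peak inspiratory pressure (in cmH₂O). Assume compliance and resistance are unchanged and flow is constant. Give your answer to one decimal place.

Flow: 39 L/min ÷ 60 = 0.65 L/s.
PIP = Vt/C + R·V̇ + PEEP (constant-flow equation of motion).
Only the baseline term changes: ΔPIP = ΔPEEP = 0 − 12 = -12.0 cmH2O.
Original PIP = 375/32.9 + 14.0×0.65 + 12 = 32.498 cmH2O; new PIP = 32.498 + (-12.0) = 20.498 cmH2O.

20.5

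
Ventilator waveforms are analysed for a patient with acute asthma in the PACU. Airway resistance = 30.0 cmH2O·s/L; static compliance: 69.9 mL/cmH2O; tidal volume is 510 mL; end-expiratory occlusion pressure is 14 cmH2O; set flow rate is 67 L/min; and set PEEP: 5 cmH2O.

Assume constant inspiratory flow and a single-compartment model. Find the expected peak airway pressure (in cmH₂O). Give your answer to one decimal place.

54.8

Flow: 67 L/min ÷ 60 = 1.1167 L/s.
Total PEEP = 14 cmH2O (set 5 + intrinsic 9); this is the baseline alveolar pressure.
Equation of motion (constant flow): PIP = Vt/C + R·V̇ + PEEP.
PIP = 510/69.9 + 30.0×1.1167 + 14 = 7.296 + 33.501 + 14 = 54.797 cmH2O.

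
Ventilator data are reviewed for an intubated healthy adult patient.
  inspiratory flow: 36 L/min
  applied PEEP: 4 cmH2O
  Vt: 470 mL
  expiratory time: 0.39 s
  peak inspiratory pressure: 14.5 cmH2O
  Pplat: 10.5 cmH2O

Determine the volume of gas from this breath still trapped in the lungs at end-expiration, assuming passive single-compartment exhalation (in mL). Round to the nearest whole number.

Flow: 36 L/min ÷ 60 = 0.6 L/s.
R = (PIP − Pplat)/V̇ = (14.5 − 10.5) / 0.6 = 4.0/0.6 = 6.667 cmH2O·s/L.
C = Vt/(Pplat − PEEP) = 470.0 / (10.5 − 4) = 470.0/6.5 = 72.308 mL/cmH2O.
τ = R × C = 6.667 × 0.07231 L/cmH2O = 0.4821 s.
Fraction remaining = e^(−Te/τ) = e^(−0.39/0.4821) = 0.4453.
Trapped volume = 470.0 × 0.4453 = 209.29 mL.

209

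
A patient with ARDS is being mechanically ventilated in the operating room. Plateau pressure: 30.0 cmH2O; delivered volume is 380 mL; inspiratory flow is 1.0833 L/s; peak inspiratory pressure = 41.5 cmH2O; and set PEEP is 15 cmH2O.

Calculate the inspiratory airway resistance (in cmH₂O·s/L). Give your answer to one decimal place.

Raw = (PIP − Pplat) / flow = (41.5 − 30.0) / 1.0833 = 11.5 / 1.0833 = 10.616 cmH2O·s/L.

10.6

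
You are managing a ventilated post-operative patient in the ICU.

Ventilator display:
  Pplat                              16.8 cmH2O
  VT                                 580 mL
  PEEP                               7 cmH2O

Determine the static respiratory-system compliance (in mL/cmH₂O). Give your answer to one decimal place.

59.2

Cstat = Vt / (Pplat − PEEP) = 580 / (16.8 − 7) = 580 / 9.8 = 59.184 mL/cmH2O.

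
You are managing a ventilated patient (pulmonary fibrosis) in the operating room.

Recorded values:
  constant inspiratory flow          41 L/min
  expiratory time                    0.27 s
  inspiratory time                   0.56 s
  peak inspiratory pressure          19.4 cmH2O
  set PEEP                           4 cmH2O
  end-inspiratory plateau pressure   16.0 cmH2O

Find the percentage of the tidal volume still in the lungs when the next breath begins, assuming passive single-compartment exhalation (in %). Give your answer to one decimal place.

Flow: 41 L/min ÷ 60 = 0.6833 L/s.
Vt = flow × Ti = 0.6833 L/s × 0.56 s × 1000 mL/L = 382.65 mL.
R = (PIP − Pplat)/V̇ = (19.4 − 16.0) / 0.6833 = 3.4/0.6833 = 4.976 cmH2O·s/L.
C = Vt/(Pplat − PEEP) = 382.65 / (16.0 − 4) = 382.65/12.0 = 31.888 mL/cmH2O.
τ = R × C = 4.976 × 0.03189 L/cmH2O = 0.1587 s.
Fraction remaining at end-expiration = e^(−Te/τ) = e^(−0.27/0.1587) = 0.1824 → 18.24%.

18.2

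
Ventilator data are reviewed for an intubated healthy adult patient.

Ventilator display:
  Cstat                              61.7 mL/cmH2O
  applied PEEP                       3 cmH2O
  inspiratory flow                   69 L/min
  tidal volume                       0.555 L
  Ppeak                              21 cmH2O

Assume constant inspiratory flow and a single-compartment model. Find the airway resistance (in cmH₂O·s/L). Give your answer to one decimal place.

7.8

Flow: 69 L/min ÷ 60 = 1.15 L/s.
Equation of motion (constant flow): PIP = Vt/C + R·V̇ + PEEP.
R·V̇ = PIP − Vt/C − PEEP = 21 − 555/61.7 − 3 = 21 − 8.995 − 3 = 9.005 cmH2O.
R = 9.005 / 1.15 = 7.83 cmH2O·s/L.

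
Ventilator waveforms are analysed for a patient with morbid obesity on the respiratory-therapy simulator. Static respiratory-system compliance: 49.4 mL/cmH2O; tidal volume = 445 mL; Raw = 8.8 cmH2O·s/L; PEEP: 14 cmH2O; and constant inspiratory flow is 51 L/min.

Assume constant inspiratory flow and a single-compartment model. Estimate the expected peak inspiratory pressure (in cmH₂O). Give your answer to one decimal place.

Flow: 51 L/min ÷ 60 = 0.85 L/s.
Equation of motion (constant flow): PIP = Vt/C + R·V̇ + PEEP.
PIP = 445/49.4 + 8.8×0.85 + 14 = 9.008 + 7.48 + 14 = 30.488 cmH2O.

30.5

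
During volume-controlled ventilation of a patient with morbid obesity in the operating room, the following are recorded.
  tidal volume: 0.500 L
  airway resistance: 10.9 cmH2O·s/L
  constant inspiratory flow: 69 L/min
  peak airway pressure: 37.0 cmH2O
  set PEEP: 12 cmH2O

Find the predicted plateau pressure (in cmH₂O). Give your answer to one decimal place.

24.5

Flow: 69 L/min ÷ 60 = 1.15 L/s.
Pplat = PIP − Raw × flow = 37.0 − 10.9 × 1.15 = 37.0 − 12.535 = 24.465 cmH2O.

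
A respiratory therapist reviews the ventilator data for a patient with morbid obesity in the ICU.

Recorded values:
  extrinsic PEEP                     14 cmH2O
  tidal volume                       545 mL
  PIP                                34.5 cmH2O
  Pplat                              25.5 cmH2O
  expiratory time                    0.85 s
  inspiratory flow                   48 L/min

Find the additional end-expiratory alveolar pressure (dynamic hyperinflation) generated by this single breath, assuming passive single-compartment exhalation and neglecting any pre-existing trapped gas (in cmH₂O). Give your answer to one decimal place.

2.3

Flow: 48 L/min ÷ 60 = 0.8 L/s.
R = (PIP − Pplat)/V̇ = (34.5 − 25.5) / 0.8 = 9.0/0.8 = 11.25 cmH2O·s/L.
C = Vt/(Pplat − PEEP) = 545.0 / (25.5 − 14) = 545.0/11.5 = 47.391 mL/cmH2O.
τ = R × C = 11.25 × 0.04739 L/cmH2O = 0.5331 s.
Fraction remaining = e^(−Te/τ) = e^(−0.85/0.5331) = 0.203; trapped volume = 545.0 × 0.203 = 110.64 mL.
Additional alveolar pressure from trapping ≈ V_trapped / C = 110.64 / 47.391 = 2.335 cmH2O.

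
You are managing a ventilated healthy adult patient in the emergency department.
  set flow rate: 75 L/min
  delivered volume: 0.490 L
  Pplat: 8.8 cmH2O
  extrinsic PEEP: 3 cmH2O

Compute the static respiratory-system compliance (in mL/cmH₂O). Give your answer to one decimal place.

Cstat = Vt / (Pplat − PEEP) = 490 / (8.8 − 3) = 490 / 5.8 = 84.483 mL/cmH2O.

84.5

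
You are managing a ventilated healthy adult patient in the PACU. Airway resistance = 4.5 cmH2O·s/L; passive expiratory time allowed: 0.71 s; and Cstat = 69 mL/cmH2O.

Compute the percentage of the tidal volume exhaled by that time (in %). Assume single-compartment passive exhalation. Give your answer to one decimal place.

89.8

τ = R × C = 4.5 × 69 mL/cmH2O = 4.5 × 0.069 L/cmH2O = 0.3105 s.
Passive exhalation: V(t)/V₀ = e^(−t/τ) = e^(−0.71/0.3105) = 0.1016.
Fraction exhaled = 1 − 0.1016 = 0.8984 → 89.84%.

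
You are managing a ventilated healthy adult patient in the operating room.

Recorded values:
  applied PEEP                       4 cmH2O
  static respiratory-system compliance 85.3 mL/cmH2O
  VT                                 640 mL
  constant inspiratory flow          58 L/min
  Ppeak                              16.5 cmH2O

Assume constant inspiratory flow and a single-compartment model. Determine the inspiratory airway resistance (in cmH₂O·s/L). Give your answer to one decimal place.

5.2

Flow: 58 L/min ÷ 60 = 0.9667 L/s.
Equation of motion (constant flow): PIP = Vt/C + R·V̇ + PEEP.
R·V̇ = PIP − Vt/C − PEEP = 16.5 − 640/85.3 − 4 = 16.5 − 7.503 − 4 = 4.997 cmH2O.
R = 4.997 / 0.9667 = 5.169 cmH2O·s/L.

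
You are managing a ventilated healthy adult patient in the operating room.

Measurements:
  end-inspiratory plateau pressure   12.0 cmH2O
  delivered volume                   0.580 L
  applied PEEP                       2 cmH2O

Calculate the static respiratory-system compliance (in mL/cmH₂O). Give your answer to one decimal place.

Cstat = Vt / (Pplat − PEEP) = 580 / (12.0 − 2) = 580 / 10.0 = 58.0 mL/cmH2O.

58.0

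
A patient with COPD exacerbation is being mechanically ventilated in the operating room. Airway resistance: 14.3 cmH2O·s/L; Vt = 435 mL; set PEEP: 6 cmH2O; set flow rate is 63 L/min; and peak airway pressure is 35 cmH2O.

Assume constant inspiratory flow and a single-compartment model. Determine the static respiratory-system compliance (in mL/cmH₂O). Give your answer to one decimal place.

Flow: 63 L/min ÷ 60 = 1.05 L/s.
Equation of motion (constant flow): PIP = Vt/C + R·V̇ + PEEP.
Vt/C = PIP − R·V̇ − PEEP = 35 − 14.3×1.05 − 6 = 35 − 15.015 − 6 = 13.985 cmH2O.
C = Vt / 13.985 = 435 / 13.985 = 31.105 mL/cmH2O.

31.1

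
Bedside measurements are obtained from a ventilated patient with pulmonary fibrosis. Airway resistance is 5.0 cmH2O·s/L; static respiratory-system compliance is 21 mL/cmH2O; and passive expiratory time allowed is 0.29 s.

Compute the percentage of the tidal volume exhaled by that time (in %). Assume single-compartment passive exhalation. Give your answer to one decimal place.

93.7

τ = R × C = 5.0 × 21 mL/cmH2O = 5.0 × 0.021 L/cmH2O = 0.105 s.
Passive exhalation: V(t)/V₀ = e^(−t/τ) = e^(−0.29/0.105) = 0.06317.
Fraction exhaled = 1 − 0.06317 = 0.9368 → 93.68%.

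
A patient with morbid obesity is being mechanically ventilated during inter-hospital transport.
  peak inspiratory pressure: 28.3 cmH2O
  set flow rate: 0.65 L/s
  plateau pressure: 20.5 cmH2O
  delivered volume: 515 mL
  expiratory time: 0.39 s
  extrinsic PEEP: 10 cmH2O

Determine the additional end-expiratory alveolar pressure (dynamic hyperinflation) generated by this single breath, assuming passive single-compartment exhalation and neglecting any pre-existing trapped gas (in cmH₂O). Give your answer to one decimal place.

5.4

R = (PIP − Pplat)/V̇ = (28.3 − 20.5) / 0.65 = 7.8/0.65 = 12.0 cmH2O·s/L.
C = Vt/(Pplat − PEEP) = 515.0 / (20.5 − 10) = 515.0/10.5 = 49.048 mL/cmH2O.
τ = R × C = 12.0 × 0.04905 L/cmH2O = 0.5886 s.
Fraction remaining = e^(−Te/τ) = e^(−0.39/0.5886) = 0.5155; trapped volume = 515.0 × 0.5155 = 265.48 mL.
Additional alveolar pressure from trapping ≈ V_trapped / C = 265.48 / 49.048 = 5.413 cmH2O.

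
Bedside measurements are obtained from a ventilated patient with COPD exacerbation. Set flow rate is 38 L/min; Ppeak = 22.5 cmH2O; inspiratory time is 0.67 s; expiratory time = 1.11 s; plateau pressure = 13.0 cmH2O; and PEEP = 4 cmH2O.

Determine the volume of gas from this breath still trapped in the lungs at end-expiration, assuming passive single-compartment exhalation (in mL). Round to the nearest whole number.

88

Flow: 38 L/min ÷ 60 = 0.6333 L/s.
Vt = flow × Ti = 0.6333 L/s × 0.67 s × 1000 mL/L = 424.31 mL.
R = (PIP − Pplat)/V̇ = (22.5 − 13.0) / 0.6333 = 9.5/0.6333 = 15.001 cmH2O·s/L.
C = Vt/(Pplat − PEEP) = 424.31 / (13.0 − 4) = 424.31/9.0 = 47.146 mL/cmH2O.
τ = R × C = 15.001 × 0.04715 L/cmH2O = 0.7073 s.
Fraction remaining = e^(−Te/τ) = e^(−1.11/0.7073) = 0.2082.
Trapped volume = 424.31 × 0.2082 = 88.341 mL.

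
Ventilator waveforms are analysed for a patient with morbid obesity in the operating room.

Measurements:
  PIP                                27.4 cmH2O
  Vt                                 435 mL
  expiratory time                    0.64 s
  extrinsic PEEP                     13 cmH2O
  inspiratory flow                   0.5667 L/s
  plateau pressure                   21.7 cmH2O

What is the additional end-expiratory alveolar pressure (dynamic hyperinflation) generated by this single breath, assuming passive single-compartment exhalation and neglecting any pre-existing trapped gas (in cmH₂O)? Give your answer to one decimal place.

2.4

R = (PIP − Pplat)/V̇ = (27.4 − 21.7) / 0.5667 = 5.7/0.5667 = 10.058 cmH2O·s/L.
C = Vt/(Pplat − PEEP) = 435.0 / (21.7 − 13) = 435.0/8.7 = 50.0 mL/cmH2O.
τ = R × C = 10.058 × 0.05 L/cmH2O = 0.5029 s.
Fraction remaining = e^(−Te/τ) = e^(−0.64/0.5029) = 0.2801; trapped volume = 435.0 × 0.2801 = 121.84 mL.
Additional alveolar pressure from trapping ≈ V_trapped / C = 121.84 / 50.0 = 2.437 cmH2O.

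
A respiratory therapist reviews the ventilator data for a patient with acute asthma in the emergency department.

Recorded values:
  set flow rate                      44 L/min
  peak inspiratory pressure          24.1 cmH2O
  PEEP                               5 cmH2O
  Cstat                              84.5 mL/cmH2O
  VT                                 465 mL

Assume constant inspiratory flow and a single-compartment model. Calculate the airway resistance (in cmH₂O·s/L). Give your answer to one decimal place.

Flow: 44 L/min ÷ 60 = 0.7333 L/s.
Equation of motion (constant flow): PIP = Vt/C + R·V̇ + PEEP.
R·V̇ = PIP − Vt/C − PEEP = 24.1 − 465/84.5 − 5 = 24.1 − 5.503 − 5 = 13.597 cmH2O.
R = 13.597 / 0.7333 = 18.542 cmH2O·s/L.

18.5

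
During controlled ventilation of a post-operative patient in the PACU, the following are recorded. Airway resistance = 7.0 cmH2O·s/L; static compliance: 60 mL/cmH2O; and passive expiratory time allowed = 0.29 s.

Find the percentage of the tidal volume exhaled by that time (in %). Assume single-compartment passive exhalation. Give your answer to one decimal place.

τ = R × C = 7.0 × 60 mL/cmH2O = 7.0 × 0.060 L/cmH2O = 0.42 s.
Passive exhalation: V(t)/V₀ = e^(−t/τ) = e^(−0.29/0.42) = 0.5013.
Fraction exhaled = 1 − 0.5013 = 0.4987 → 49.87%.

49.9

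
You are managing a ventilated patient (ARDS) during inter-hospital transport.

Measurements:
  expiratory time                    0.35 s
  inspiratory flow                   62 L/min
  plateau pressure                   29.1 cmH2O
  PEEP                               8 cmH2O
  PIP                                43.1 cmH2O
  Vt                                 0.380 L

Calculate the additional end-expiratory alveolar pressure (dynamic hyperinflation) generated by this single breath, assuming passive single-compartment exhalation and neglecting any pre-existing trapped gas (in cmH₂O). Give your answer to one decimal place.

5.0

Flow: 62 L/min ÷ 60 = 1.0333 L/s.
R = (PIP − Pplat)/V̇ = (43.1 − 29.1) / 1.0333 = 14.0/1.0333 = 13.549 cmH2O·s/L.
C = Vt/(Pplat − PEEP) = 380.0 / (29.1 − 8) = 380.0/21.1 = 18.009 mL/cmH2O.
τ = R × C = 13.549 × 0.01801 L/cmH2O = 0.244 s.
Fraction remaining = e^(−Te/τ) = e^(−0.35/0.244) = 0.2383; trapped volume = 380.0 × 0.2383 = 90.554 mL.
Additional alveolar pressure from trapping ≈ V_trapped / C = 90.554 / 18.009 = 5.028 cmH2O.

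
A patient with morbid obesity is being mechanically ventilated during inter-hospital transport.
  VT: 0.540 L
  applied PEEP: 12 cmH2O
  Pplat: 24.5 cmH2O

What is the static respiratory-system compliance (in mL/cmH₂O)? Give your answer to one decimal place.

Cstat = Vt / (Pplat − PEEP) = 540 / (24.5 − 12) = 540 / 12.5 = 43.2 mL/cmH2O.

43.2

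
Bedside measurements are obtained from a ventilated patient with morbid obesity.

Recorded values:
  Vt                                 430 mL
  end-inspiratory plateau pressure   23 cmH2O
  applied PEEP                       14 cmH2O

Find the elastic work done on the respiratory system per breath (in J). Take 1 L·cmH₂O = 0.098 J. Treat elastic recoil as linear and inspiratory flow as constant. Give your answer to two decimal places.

Elastic work ≈ ½ × (Pplat − PEEP) × Vt = 0.5 × (23 − 14) × 0.430 L = 0.5 × 9.0 × 0.430 = 1.935 L·cmH2O.
× 0.098 J/(L·cmH2O) → 0.1896 J.

0.19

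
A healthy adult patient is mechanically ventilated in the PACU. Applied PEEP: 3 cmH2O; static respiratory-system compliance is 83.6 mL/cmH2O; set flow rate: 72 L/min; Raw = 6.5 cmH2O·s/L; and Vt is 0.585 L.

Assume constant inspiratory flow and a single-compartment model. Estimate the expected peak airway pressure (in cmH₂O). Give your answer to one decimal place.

Flow: 72 L/min ÷ 60 = 1.2 L/s.
Equation of motion (constant flow): PIP = Vt/C + R·V̇ + PEEP.
PIP = 585/83.6 + 6.5×1.2 + 3 = 6.998 + 7.8 + 3 = 17.798 cmH2O.

17.8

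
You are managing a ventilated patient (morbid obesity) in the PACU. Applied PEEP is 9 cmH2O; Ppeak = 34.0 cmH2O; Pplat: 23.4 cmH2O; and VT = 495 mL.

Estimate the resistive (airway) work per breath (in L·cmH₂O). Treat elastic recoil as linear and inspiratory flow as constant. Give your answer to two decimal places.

5.25

With constant inspiratory flow the resistive pressure is constant at PIP − Pplat = 34.0 − 23.4 = 10.6 cmH2O, so resistive work = 10.6 × 0.495 = 5.247 L·cmH2O.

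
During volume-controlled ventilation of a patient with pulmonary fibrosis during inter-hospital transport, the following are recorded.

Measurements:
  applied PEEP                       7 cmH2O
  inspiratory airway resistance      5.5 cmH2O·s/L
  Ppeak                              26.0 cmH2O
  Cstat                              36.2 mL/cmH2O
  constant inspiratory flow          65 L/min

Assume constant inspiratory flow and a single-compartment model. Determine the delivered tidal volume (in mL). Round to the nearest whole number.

Flow: 65 L/min ÷ 60 = 1.0833 L/s.
Equation of motion (constant flow): PIP = Vt/C + R·V̇ + PEEP.
Vt/C = PIP − R·V̇ − PEEP = 26.0 − 5.958 − 7 = 13.042 cmH2O.
Vt = C × 13.042 = 36.2 × 13.042 = 472.12 mL.

472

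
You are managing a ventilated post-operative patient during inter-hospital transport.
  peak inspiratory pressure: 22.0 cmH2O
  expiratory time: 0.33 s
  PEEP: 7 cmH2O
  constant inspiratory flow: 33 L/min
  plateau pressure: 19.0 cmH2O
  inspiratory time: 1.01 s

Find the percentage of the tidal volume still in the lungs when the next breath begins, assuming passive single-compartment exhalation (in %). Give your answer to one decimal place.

27.1

Flow: 33 L/min ÷ 60 = 0.55 L/s.
Vt = flow × Ti = 0.55 L/s × 1.01 s × 1000 mL/L = 555.5 mL.
R = (PIP − Pplat)/V̇ = (22.0 − 19.0) / 0.55 = 3.0/0.55 = 5.455 cmH2O·s/L.
C = Vt/(Pplat − PEEP) = 555.5 / (19.0 − 7) = 555.5/12.0 = 46.292 mL/cmH2O.
τ = R × C = 5.455 × 0.04629 L/cmH2O = 0.2525 s.
Fraction remaining at end-expiration = e^(−Te/τ) = e^(−0.33/0.2525) = 0.2706 → 27.06%.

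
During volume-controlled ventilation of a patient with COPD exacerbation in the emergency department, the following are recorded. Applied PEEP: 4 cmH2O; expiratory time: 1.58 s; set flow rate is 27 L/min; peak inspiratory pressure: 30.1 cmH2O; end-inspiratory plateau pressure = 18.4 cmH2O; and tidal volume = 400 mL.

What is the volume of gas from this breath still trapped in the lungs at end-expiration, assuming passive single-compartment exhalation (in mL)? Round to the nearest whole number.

45

Flow: 27 L/min ÷ 60 = 0.45 L/s.
R = (PIP − Pplat)/V̇ = (30.1 − 18.4) / 0.45 = 11.7/0.45 = 26.0 cmH2O·s/L.
C = Vt/(Pplat − PEEP) = 400.0 / (18.4 − 4) = 400.0/14.4 = 27.778 mL/cmH2O.
τ = R × C = 26.0 × 0.02778 L/cmH2O = 0.7223 s.
Fraction remaining = e^(−Te/τ) = e^(−1.58/0.7223) = 0.1122.
Trapped volume = 400.0 × 0.1122 = 44.88 mL.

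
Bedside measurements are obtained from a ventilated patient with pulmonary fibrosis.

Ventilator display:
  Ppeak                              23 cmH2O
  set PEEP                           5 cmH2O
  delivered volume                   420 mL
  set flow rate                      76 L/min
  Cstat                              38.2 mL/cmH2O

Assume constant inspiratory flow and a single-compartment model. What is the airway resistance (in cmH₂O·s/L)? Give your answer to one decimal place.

Flow: 76 L/min ÷ 60 = 1.2667 L/s.
Equation of motion (constant flow): PIP = Vt/C + R·V̇ + PEEP.
R·V̇ = PIP − Vt/C − PEEP = 23 − 420/38.2 − 5 = 23 − 10.995 − 5 = 7.005 cmH2O.
R = 7.005 / 1.2667 = 5.53 cmH2O·s/L.

5.5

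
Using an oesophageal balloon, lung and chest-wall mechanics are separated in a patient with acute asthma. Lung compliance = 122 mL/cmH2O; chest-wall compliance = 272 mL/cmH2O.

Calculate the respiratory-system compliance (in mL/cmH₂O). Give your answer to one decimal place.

Lung and chest wall are elastances in series: 1/Crs = 1/CL + 1/Ccw.
1/Crs = 1/122 + 1/272 = 0.01187.
Crs = 84.246 mL/cmH2O.

84.2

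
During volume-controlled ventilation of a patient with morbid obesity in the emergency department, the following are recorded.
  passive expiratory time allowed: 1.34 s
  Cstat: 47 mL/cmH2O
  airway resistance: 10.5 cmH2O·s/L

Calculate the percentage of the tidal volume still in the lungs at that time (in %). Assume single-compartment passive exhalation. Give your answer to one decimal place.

6.6

τ = R × C = 10.5 × 47 mL/cmH2O = 10.5 × 0.047 L/cmH2O = 0.4935 s.
Passive exhalation: V(t)/V₀ = e^(−t/τ) = e^(−1.34/0.4935) = 0.06619.
Fraction remaining = 0.06619 → 6.619%.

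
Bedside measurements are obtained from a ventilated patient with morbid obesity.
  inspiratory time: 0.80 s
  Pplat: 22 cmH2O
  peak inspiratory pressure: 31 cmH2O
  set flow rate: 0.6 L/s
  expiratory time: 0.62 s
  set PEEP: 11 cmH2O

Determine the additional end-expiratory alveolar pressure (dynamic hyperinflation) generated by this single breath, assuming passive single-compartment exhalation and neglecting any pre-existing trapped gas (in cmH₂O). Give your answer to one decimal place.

4.3

Vt = flow × Ti = 0.6 L/s × 0.80 s × 1000 mL/L = 480.0 mL.
R = (PIP − Pplat)/V̇ = (31 − 22) / 0.6 = 9.0/0.6 = 15.0 cmH2O·s/L.
C = Vt/(Pplat − PEEP) = 480.0 / (22 − 11) = 480.0/11.0 = 43.636 mL/cmH2O.
τ = R × C = 15.0 × 0.04364 L/cmH2O = 0.6546 s.
Fraction remaining = e^(−Te/τ) = e^(−0.62/0.6546) = 0.3878; trapped volume = 480.0 × 0.3878 = 186.14 mL.
Additional alveolar pressure from trapping ≈ V_trapped / C = 186.14 / 43.636 = 4.266 cmH2O.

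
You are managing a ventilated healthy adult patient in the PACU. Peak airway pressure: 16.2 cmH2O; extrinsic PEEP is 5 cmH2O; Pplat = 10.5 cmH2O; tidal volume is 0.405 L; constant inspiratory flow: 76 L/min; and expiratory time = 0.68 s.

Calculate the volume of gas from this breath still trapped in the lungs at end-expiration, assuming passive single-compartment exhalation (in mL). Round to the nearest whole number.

Flow: 76 L/min ÷ 60 = 1.2667 L/s.
R = (PIP − Pplat)/V̇ = (16.2 − 10.5) / 1.2667 = 5.7/1.2667 = 4.5 cmH2O·s/L.
C = Vt/(Pplat − PEEP) = 405.0 / (10.5 − 5) = 405.0/5.5 = 73.636 mL/cmH2O.
τ = R × C = 4.5 × 0.07364 L/cmH2O = 0.3314 s.
Fraction remaining = e^(−Te/τ) = e^(−0.68/0.3314) = 0.1285.
Trapped volume = 405.0 × 0.1285 = 52.043 mL.

52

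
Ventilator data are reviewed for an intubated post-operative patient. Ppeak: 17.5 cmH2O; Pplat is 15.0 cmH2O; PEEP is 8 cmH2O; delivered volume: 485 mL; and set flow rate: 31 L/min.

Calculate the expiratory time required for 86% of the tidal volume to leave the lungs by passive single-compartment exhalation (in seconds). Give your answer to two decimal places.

Flow: 31 L/min ÷ 60 = 0.5167 L/s.
R = (PIP − Pplat)/V̇ = (17.5 − 15.0) / 0.5167 = 2.5/0.5167 = 4.838 cmH2O·s/L.
C = Vt/(Pplat − PEEP) = 485.0 / (15.0 − 8) = 485.0/7.0 = 69.286 mL/cmH2O.
τ = R × C = 4.838 × 0.06929 L/cmH2O = 0.3352 s.
t = −τ·ln(1 − 0.86) = −0.3352·ln(0.14) = 0.659 s.

0.66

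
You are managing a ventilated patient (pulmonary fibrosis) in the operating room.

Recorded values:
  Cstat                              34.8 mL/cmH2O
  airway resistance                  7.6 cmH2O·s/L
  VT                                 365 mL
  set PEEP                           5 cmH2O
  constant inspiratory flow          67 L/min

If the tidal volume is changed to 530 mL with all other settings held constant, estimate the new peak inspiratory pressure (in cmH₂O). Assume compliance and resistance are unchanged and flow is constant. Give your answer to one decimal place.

Flow: 67 L/min ÷ 60 = 1.1167 L/s.
PIP = Vt/C + R·V̇ + PEEP (constant-flow equation of motion).
Only the elastic term changes: ΔPIP = ΔVt / C = (530 − 365) / 34.8 = 4.741 cmH2O.
Original PIP = 365/34.8 + 7.6×1.1167 + 5 = 23.975 cmH2O; new PIP = 23.975 + (4.741) = 28.716 cmH2O.

28.7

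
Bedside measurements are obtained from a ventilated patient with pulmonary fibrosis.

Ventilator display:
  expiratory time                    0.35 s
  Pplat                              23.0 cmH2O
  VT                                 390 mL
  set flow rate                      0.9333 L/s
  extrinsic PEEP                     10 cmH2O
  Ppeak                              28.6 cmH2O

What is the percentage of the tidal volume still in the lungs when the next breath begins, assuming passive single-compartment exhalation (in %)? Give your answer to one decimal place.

R = (PIP − Pplat)/V̇ = (28.6 − 23.0) / 0.9333 = 5.6/0.9333 = 6.0 cmH2O·s/L.
C = Vt/(Pplat − PEEP) = 390.0 / (23.0 − 10) = 390.0/13.0 = 30.0 mL/cmH2O.
τ = R × C = 6.0 × 0.03 L/cmH2O = 0.18 s.
Fraction remaining at end-expiration = e^(−Te/τ) = e^(−0.35/0.18) = 0.1431 → 14.31%.

14.3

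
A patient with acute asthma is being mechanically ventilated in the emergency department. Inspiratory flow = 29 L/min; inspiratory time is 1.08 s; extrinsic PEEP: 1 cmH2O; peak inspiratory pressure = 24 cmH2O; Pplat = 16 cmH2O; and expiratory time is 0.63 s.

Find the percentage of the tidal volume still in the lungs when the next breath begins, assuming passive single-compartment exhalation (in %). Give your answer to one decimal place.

33.5

Flow: 29 L/min ÷ 60 = 0.4833 L/s.
Vt = flow × Ti = 0.4833 L/s × 1.08 s × 1000 mL/L = 521.96 mL.
R = (PIP − Pplat)/V̇ = (24 − 16) / 0.4833 = 8.0/0.4833 = 16.553 cmH2O·s/L.
C = Vt/(Pplat − PEEP) = 521.96 / (16 − 1) = 521.96/15.0 = 34.797 mL/cmH2O.
τ = R × C = 16.553 × 0.0348 L/cmH2O = 0.576 s.
Fraction remaining at end-expiration = e^(−Te/τ) = e^(−0.63/0.576) = 0.335 → 33.5%.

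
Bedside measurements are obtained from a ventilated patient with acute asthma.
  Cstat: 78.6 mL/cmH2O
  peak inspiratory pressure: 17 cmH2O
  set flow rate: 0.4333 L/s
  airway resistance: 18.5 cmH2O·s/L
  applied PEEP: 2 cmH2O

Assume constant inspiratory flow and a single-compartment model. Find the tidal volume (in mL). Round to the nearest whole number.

549

Equation of motion (constant flow): PIP = Vt/C + R·V̇ + PEEP.
Vt/C = PIP − R·V̇ − PEEP = 17 − 8.016 − 2 = 6.984 cmH2O.
Vt = C × 6.984 = 78.6 × 6.984 = 548.94 mL.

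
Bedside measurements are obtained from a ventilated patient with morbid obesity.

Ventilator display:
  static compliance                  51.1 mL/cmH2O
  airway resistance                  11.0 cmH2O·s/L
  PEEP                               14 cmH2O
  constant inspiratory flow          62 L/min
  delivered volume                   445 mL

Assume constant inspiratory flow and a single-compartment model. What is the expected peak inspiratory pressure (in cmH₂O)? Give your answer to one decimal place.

Flow: 62 L/min ÷ 60 = 1.0333 L/s.
Equation of motion (constant flow): PIP = Vt/C + R·V̇ + PEEP.
PIP = 445/51.1 + 11.0×1.0333 + 14 = 8.708 + 11.366 + 14 = 34.074 cmH2O.

34.1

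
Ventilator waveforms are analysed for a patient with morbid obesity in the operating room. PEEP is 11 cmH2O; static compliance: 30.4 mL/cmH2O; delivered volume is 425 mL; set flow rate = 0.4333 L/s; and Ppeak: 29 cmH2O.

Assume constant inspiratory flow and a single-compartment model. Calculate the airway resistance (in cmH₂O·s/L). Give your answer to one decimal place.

Equation of motion (constant flow): PIP = Vt/C + R·V̇ + PEEP.
R·V̇ = PIP − Vt/C − PEEP = 29 − 425/30.4 − 11 = 29 − 13.98 − 11 = 4.02 cmH2O.
R = 4.02 / 0.4333 = 9.278 cmH2O·s/L.

9.3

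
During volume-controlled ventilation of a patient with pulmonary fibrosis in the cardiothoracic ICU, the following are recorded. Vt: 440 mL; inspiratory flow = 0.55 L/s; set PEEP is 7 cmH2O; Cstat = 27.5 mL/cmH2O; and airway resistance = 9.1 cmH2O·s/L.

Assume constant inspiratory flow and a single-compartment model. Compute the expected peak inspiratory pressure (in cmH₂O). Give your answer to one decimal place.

Equation of motion (constant flow): PIP = Vt/C + R·V̇ + PEEP.
PIP = 440/27.5 + 9.1×0.55 + 7 = 16.0 + 5.005 + 7 = 28.005 cmH2O.

28.0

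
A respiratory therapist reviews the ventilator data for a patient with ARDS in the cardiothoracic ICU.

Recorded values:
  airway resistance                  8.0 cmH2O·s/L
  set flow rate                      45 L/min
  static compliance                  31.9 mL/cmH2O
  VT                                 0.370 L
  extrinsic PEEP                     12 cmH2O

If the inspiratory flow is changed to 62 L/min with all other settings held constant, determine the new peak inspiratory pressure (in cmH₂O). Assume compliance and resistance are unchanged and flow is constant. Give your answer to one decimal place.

Flow: 45 L/min ÷ 60 = 0.75 L/s.
New flow: 62 L/min ÷ 60 = 1.0333 L/s.
PIP = Vt/C + R·V̇ + PEEP (constant-flow equation of motion).
Only the resistive term changes: ΔPIP = R × ΔV̇ = 8.0 × (1.0333 − 0.75) = 8.0 × 0.2833 = 2.266 cmH2O.
Original PIP = 370/31.9 + 8.0×0.75 + 12 = 29.599 cmH2O; new PIP = 29.599 + (2.266) = 31.865 cmH2O.

31.9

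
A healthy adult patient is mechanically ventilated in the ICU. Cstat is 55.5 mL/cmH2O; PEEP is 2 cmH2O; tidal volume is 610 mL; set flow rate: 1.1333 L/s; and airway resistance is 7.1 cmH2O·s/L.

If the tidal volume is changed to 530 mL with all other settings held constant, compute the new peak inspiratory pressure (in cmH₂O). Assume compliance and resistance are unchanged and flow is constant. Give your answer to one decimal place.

PIP = Vt/C + R·V̇ + PEEP (constant-flow equation of motion).
Only the elastic term changes: ΔPIP = ΔVt / C = (530 − 610) / 55.5 = -1.441 cmH2O.
Original PIP = 610/55.5 + 7.1×1.1333 + 2 = 21.037 cmH2O; new PIP = 21.037 + (-1.441) = 19.596 cmH2O.

19.6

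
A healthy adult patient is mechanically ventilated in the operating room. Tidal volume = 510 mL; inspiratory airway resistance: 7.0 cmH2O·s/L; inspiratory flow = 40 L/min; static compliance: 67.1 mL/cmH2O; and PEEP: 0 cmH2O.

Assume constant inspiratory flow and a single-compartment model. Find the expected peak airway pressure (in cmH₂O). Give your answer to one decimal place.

Flow: 40 L/min ÷ 60 = 0.6667 L/s.
Equation of motion (constant flow): PIP = Vt/C + R·V̇ + PEEP.
PIP = 510/67.1 + 7.0×0.6667 + 0 = 7.601 + 4.667 + 0 = 12.268 cmH2O.

12.3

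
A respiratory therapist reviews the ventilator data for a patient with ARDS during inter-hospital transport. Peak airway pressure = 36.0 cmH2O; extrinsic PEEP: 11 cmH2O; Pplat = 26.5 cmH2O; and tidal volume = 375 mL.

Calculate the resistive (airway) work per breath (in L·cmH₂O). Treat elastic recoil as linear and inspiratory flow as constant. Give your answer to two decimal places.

With constant inspiratory flow the resistive pressure is constant at PIP − Pplat = 36.0 − 26.5 = 9.5 cmH2O, so resistive work = 9.5 × 0.375 = 3.563 L·cmH2O.

3.56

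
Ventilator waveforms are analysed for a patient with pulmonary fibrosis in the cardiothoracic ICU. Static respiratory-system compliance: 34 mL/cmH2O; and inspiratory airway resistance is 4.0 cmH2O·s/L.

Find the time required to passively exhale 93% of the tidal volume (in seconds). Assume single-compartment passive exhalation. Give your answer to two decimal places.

0.36

τ = R × C = 4.0 × 34 mL/cmH2O = 4.0 × 0.034 L/cmH2O = 0.136 s.
Exhaled fraction f = 1 − e^(−t/τ) → t = −τ·ln(1 − f) = −0.136·ln(0.07) = 0.3617 s.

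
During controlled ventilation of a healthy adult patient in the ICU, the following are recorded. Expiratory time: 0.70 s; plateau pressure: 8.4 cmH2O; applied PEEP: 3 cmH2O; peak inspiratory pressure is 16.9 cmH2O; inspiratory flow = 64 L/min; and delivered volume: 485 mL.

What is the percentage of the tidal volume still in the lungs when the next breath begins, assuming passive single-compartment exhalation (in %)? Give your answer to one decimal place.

Flow: 64 L/min ÷ 60 = 1.0667 L/s.
R = (PIP − Pplat)/V̇ = (16.9 − 8.4) / 1.0667 = 8.5/1.0667 = 7.969 cmH2O·s/L.
C = Vt/(Pplat − PEEP) = 485.0 / (8.4 − 3) = 485.0/5.4 = 89.815 mL/cmH2O.
τ = R × C = 7.969 × 0.08982 L/cmH2O = 0.7158 s.
Fraction remaining at end-expiration = e^(−Te/τ) = e^(−0.70/0.7158) = 0.3761 → 37.61%.

37.6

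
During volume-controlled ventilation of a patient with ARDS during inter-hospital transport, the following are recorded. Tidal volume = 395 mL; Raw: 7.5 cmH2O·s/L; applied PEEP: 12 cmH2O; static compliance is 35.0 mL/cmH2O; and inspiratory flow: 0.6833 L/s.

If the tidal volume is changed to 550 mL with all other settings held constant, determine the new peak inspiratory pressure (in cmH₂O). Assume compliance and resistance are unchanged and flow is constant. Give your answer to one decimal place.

PIP = Vt/C + R·V̇ + PEEP (constant-flow equation of motion).
Only the elastic term changes: ΔPIP = ΔVt / C = (550 − 395) / 35.0 = 4.429 cmH2O.
Original PIP = 395/35.0 + 7.5×0.6833 + 12 = 28.41 cmH2O; new PIP = 28.41 + (4.429) = 32.839 cmH2O.

32.8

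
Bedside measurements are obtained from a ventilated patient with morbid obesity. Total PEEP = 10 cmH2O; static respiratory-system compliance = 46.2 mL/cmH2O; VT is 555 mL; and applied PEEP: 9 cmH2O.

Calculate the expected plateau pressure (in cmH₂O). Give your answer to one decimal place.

22.0

End-expiratory occlusion gives total PEEP = 10 cmH2O (intrinsic PEEP = 10 − 9 = 1). Use total PEEP for the elastic gradient.
Pplat = PEEPtotal + Vt / Cstat = 10 + 555 / 46.2 = 10 + 12.013 = 22.013 cmH2O.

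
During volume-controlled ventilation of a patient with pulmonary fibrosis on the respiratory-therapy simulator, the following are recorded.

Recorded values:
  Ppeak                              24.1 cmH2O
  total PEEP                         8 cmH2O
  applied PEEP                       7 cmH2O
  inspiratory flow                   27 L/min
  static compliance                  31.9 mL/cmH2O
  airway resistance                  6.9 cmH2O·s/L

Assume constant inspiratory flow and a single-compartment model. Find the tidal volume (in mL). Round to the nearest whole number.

Flow: 27 L/min ÷ 60 = 0.45 L/s.
Total PEEP = 8 cmH2O (set 7 + intrinsic 1); this is the baseline alveolar pressure.
Equation of motion (constant flow): PIP = Vt/C + R·V̇ + PEEP.
Vt/C = PIP − R·V̇ − PEEP = 24.1 − 3.105 − 8 = 12.995 cmH2O.
Vt = C × 12.995 = 31.9 × 12.995 = 414.54 mL.

415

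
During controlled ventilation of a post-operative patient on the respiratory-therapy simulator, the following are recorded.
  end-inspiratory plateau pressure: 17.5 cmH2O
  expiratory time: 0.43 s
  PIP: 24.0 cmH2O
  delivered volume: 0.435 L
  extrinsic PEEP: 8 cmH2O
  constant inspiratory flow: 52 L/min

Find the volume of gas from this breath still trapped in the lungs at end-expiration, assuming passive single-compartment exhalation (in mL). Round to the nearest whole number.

Flow: 52 L/min ÷ 60 = 0.8667 L/s.
R = (PIP − Pplat)/V̇ = (24.0 − 17.5) / 0.8667 = 6.5/0.8667 = 7.5 cmH2O·s/L.
C = Vt/(Pplat − PEEP) = 435.0 / (17.5 − 8) = 435.0/9.5 = 45.789 mL/cmH2O.
τ = R × C = 7.5 × 0.04579 L/cmH2O = 0.3434 s.
Fraction remaining = e^(−Te/τ) = e^(−0.43/0.3434) = 0.2859.
Trapped volume = 435.0 × 0.2859 = 124.37 mL.

124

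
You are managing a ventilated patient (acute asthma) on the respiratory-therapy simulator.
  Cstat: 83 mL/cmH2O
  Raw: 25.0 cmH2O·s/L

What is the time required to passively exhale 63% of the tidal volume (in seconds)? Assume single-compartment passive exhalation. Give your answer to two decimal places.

2.06

τ = R × C = 25.0 × 83 mL/cmH2O = 25.0 × 0.083 L/cmH2O = 2.075 s.
Exhaled fraction f = 1 − e^(−t/τ) → t = −τ·ln(1 − f) = −2.075·ln(0.37) = 2.063 s.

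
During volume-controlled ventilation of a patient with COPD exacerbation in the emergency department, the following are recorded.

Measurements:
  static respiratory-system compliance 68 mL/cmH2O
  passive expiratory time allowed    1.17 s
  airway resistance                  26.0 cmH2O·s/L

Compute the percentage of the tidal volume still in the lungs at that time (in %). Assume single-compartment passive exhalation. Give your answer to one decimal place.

51.6

τ = R × C = 26.0 × 68 mL/cmH2O = 26.0 × 0.068 L/cmH2O = 1.768 s.
Passive exhalation: V(t)/V₀ = e^(−t/τ) = e^(−1.17/1.768) = 0.5159.
Fraction remaining = 0.5159 → 51.59%.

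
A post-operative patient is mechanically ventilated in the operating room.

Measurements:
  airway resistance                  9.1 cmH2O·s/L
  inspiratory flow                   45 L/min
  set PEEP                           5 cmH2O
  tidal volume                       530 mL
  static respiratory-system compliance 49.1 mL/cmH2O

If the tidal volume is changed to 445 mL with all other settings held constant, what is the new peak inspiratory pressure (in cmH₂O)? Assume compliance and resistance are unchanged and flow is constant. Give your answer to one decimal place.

20.9

Flow: 45 L/min ÷ 60 = 0.75 L/s.
PIP = Vt/C + R·V̇ + PEEP (constant-flow equation of motion).
Only the elastic term changes: ΔPIP = ΔVt / C = (445 − 530) / 49.1 = -1.731 cmH2O.
Original PIP = 530/49.1 + 9.1×0.75 + 5 = 22.619 cmH2O; new PIP = 22.619 + (-1.731) = 20.888 cmH2O.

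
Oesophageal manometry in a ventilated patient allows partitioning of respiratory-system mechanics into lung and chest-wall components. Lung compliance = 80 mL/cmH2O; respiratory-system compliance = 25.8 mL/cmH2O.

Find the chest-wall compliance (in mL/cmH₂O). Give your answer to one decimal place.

38.1

1/Ccw = 1/Crs − 1/CL.
1/Ccw = 1/25.8 − 1/80 = 0.02626.
Ccw = 38.081 mL/cmH2O.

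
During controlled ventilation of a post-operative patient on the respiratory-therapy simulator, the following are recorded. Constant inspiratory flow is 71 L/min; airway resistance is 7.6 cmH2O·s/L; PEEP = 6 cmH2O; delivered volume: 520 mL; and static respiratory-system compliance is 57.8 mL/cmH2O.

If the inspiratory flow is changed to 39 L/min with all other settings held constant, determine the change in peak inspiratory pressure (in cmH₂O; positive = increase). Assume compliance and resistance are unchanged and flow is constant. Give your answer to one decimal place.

Flow: 71 L/min ÷ 60 = 1.1833 L/s.
New flow: 39 L/min ÷ 60 = 0.65 L/s.
PIP = Vt/C + R·V̇ + PEEP (constant-flow equation of motion).
Only the resistive term changes: ΔPIP = R × ΔV̇ = 7.6 × (0.65 − 1.1833) = 7.6 × -0.5333 = -4.053 cmH2O.

-4.1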